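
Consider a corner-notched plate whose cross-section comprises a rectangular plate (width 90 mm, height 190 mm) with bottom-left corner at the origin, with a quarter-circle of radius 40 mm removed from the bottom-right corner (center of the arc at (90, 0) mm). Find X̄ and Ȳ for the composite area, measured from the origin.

X̄ = 42.78 mm, Ȳ = 101.19 mm

plate: A = 90 × 190 = 17100.00, centroid at (45.00, 95.00).
removed quarter-circle: A = −¼π·40² = -1256.64, centroid at (73.02, 16.98).
ΣA = 15843.36 mm²
ΣAX̄ = (17100.00)(45.00) + (-1256.64)(73.02) = 677736.00 mm³
ΣAȲ = (17100.00)(95.00) + (-1256.64)(16.98) = 1603166.67 mm³
X̄ = 677736.00 / 15843.36 = 42.78 mm
Ȳ = 1603166.67 / 15843.36 = 101.19 mm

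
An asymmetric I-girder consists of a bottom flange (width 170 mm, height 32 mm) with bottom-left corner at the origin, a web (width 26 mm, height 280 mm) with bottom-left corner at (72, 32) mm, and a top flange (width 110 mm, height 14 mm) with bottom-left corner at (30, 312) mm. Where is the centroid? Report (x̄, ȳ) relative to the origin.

x̄ = 85.00 mm, ȳ = 128.36 mm

bottom flange: A = 170 × 32 = 5440.00, centroid at (85.00, 16.00).
web: A = 26 × 280 = 7280.00, centroid at (85.00, 172.00).
top flange: A = 110 × 14 = 1540.00, centroid at (85.00, 319.00).
ΣA = 14260.00 mm²
ΣAx̄ = (5440.00)(85.00) + (7280.00)(85.00) + (1540.00)(85.00) = 1212100.00 mm³
ΣAȳ = (5440.00)(16.00) + (7280.00)(172.00) + (1540.00)(319.00) = 1830460.00 mm³
x̄ = 1212100.00 / 14260.00 = 85.00 mm
ȳ = 1830460.00 / 14260.00 = 128.36 mm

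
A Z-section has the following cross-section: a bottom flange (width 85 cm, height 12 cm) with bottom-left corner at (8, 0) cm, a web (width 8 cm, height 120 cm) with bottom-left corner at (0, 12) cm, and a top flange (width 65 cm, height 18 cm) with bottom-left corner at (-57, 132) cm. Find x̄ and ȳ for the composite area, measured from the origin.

x̄ = 8.47 cm, ȳ = 76.26 cm

bottom flange: A = 85 × 12 = 1020.00, centroid at (50.50, 6.00).
web: A = 8 × 120 = 960.00, centroid at (4.00, 72.00).
top flange: A = 65 × 18 = 1170.00, centroid at (-24.50, 141.00).
ΣA = 3150.00 cm²
ΣAx̄ = (1020.00)(50.50) + (960.00)(4.00) + (1170.00)(-24.50) = 26685.00 cm³
ΣAȳ = (1020.00)(6.00) + (960.00)(72.00) + (1170.00)(141.00) = 240210.00 cm³
x̄ = 26685.00 / 3150.00 = 8.47 cm
ȳ = 240210.00 / 3150.00 = 76.26 cm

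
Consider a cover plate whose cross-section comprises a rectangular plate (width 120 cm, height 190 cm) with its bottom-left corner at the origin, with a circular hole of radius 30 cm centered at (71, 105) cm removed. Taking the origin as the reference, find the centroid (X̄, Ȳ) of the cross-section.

X̄ = 58.44 cm, Ȳ = 93.58 cm

plate: A = 120 × 190 = 22800.00, centroid at (60.00, 95.00).
hole: A = −π·30² = -2827.43, centroid at (71.00, 105.00).
ΣA = 19972.57 cm²
ΣAX̄ = (22800.00)(60.00) + (-2827.43)(71.00) = 1167252.23 cm³
ΣAȲ = (22800.00)(95.00) + (-2827.43)(105.00) = 1869119.49 cm³
X̄ = 1167252.23 / 19972.57 = 58.44 cm
Ȳ = 1869119.49 / 19972.57 = 93.58 cm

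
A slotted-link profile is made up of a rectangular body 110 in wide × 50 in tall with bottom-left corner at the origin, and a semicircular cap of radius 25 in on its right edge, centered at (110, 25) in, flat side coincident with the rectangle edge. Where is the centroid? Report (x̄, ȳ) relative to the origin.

rectangular body: A = 110 × 50 = 5500.00, centroid at (55.00, 25.00).
semicircular end: A = ½π·25² = 981.75, centroid at (120.61, 25.00).
ΣA = 6481.75 in²
ΣAx̄ = (5500.00)(55.00) + (981.75)(120.61) = 420908.91 in³
ΣAȳ = (5500.00)(25.00) + (981.75)(25.00) = 162043.69 in³
x̄ = 420908.91 / 6481.75 = 64.94 in
ȳ = 162043.69 / 6481.75 = 25.00 in

x̄ = 64.94 in, ȳ = 25.00 in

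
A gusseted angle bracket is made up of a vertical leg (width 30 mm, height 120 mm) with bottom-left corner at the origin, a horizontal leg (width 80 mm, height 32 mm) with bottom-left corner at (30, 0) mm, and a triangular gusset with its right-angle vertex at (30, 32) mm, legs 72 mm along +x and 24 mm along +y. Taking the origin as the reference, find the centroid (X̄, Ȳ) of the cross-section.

X̄ = 39.84 mm, Ȳ = 41.50 mm

vertical leg: A = 30 × 120 = 3600.00, centroid at (15.00, 60.00).
horizontal leg: A = 80 × 32 = 2560.00, centroid at (70.00, 16.00).
gusset: A = ½·72·24 = 864.00, centroid at (54.00, 40.00).
ΣA = 7024.00 mm²
ΣAX̄ = (3600.00)(15.00) + (2560.00)(70.00) + (864.00)(54.00) = 279856.00 mm³
ΣAȲ = (3600.00)(60.00) + (2560.00)(16.00) + (864.00)(40.00) = 291520.00 mm³
X̄ = 279856.00 / 7024.00 = 39.84 mm
Ȳ = 291520.00 / 7024.00 = 41.50 mm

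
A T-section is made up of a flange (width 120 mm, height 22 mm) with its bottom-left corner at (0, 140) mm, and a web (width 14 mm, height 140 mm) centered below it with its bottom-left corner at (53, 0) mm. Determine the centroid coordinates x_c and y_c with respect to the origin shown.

x_c = 60.00 mm, y_c = 116.49 mm

web: A = 14 × 140 = 1960.00, centroid at (60.00, 70.00).
flange: A = 120 × 22 = 2640.00, centroid at (60.00, 151.00).
ΣA = 4600.00 mm², ΣAx_c = 276000.00 mm³, ΣAy_c = 535840.00 mm³.
x_c = 276000.00/4600.00 = 60.00 mm; y_c = 535840.00/4600.00 = 116.49 mm.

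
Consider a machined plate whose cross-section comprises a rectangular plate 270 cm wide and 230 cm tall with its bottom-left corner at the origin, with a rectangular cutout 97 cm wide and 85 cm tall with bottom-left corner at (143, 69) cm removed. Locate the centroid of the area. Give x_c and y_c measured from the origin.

plate: A = 270 × 230 = 62100.00, centroid at (135.00, 115.00).
hole: A = −(97 × 85) = -8245.00, centroid at (191.50, 111.50).
ΣA = 53855.00 cm², ΣAx_c = 6804582.50 cm³, ΣAy_c = 6222182.50 cm³.
x_c = 6804582.50/53855.00 = 126.35 cm; y_c = 6222182.50/53855.00 = 115.54 cm.

x_c = 126.35 cm, y_c = 115.54 cm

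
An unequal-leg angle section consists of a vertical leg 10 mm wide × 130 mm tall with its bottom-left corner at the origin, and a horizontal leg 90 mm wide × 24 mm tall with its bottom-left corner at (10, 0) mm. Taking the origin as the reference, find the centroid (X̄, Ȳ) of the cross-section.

Part | A | x̄ᵢ | ȳᵢ | A·x̄ᵢ | A·ȳᵢ
vertical leg | 1300.00 | 5.00 | 65.00 | 6500.00 | 84500.00
horizontal leg | 2160.00 | 55.00 | 12.00 | 118800.00 | 25920.00
Σ | 3460.00 |  |  | 125300.00 | 110420.00
X̄ = 125300.00 / 3460.00 = 36.21 mm
Ȳ = 110420.00 / 3460.00 = 31.91 mm

X̄ = 36.21 mm, Ȳ = 31.91 mm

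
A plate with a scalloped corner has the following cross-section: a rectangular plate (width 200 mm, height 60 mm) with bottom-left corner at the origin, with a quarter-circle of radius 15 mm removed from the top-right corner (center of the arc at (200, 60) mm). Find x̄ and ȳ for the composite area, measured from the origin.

plate: A = 200 × 60 = 12000.00, centroid at (100.00, 30.00).
removed quarter-circle: A = −¼π·15² = -176.71, centroid at (193.63, 53.63).
ΣA = 11823.29 mm², ΣAx̄ = 1165782.08 mm³, ΣAȳ = 350522.12 mm³.
x̄ = 1165782.08/11823.29 = 98.60 mm; ȳ = 350522.12/11823.29 = 29.65 mm.

x̄ = 98.60 mm, ȳ = 29.65 mm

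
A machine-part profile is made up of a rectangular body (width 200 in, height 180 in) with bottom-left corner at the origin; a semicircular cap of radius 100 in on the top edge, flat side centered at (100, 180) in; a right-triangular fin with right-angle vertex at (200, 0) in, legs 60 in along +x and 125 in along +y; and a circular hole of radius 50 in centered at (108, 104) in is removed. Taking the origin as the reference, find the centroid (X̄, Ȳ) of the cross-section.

X̄ = 108.13 in, Ȳ = 127.58 in

rectangular body: A = 200 × 180 = 36000.00, centroid at (100.00, 90.00).
semicircular top: A = ½π·100² = 15707.96, centroid at (100.00, 222.44).
triangular fin: A = ½·60·125 = 3750.00, centroid at (220.00, 41.67).
hole: A = −π·50² = -7853.98, centroid at (108.00, 104.00).
ΣA = 47603.98 in²
ΣAX̄ = (36000.00)(100.00) + (15707.96)(100.00) + (3750.00)(220.00) + (-7853.98)(108.00) = 5147566.31 in³
ΣAȲ = (36000.00)(90.00) + (15707.96)(222.44) + (3750.00)(41.67) + (-7853.98)(104.00) = 6073535.96 in³
X̄ = 5147566.31 / 47603.98 = 108.13 in
Ȳ = 6073535.96 / 47603.98 = 127.58 in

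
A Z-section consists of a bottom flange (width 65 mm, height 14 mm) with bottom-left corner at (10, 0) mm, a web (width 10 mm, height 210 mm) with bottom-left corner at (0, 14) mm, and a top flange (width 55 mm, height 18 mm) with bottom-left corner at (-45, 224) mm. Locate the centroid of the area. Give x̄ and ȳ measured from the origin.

x̄ = 7.96 mm, ȳ = 121.73 mm

bottom flange: A = 65 × 14 = 910.00, centroid at (42.50, 7.00).
web: A = 10 × 210 = 2100.00, centroid at (5.00, 119.00).
top flange: A = 55 × 18 = 990.00, centroid at (-17.50, 233.00).
ΣA = 4000.00 mm²
ΣAx̄ = (910.00)(42.50) + (2100.00)(5.00) + (990.00)(-17.50) = 31850.00 mm³
ΣAȳ = (910.00)(7.00) + (2100.00)(119.00) + (990.00)(233.00) = 486940.00 mm³
x̄ = 31850.00 / 4000.00 = 7.96 mm
ȳ = 486940.00 / 4000.00 = 121.73 mm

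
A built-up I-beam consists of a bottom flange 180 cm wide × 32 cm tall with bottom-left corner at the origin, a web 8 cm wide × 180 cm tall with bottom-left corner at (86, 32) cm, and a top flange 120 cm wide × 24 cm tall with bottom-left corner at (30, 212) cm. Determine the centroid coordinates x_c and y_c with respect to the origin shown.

bottom flange: A = 180 × 32 = 5760.00, centroid at (90.00, 16.00).
web: A = 8 × 180 = 1440.00, centroid at (90.00, 122.00).
top flange: A = 120 × 24 = 2880.00, centroid at (90.00, 224.00).
ΣA = 10080.00 cm²
ΣAx_c = (5760.00)(90.00) + (1440.00)(90.00) + (2880.00)(90.00) = 907200.00 cm³
ΣAy_c = (5760.00)(16.00) + (1440.00)(122.00) + (2880.00)(224.00) = 912960.00 cm³
x_c = 907200.00 / 10080.00 = 90.00 cm
y_c = 912960.00 / 10080.00 = 90.57 cm

x_c = 90.00 cm, y_c = 90.57 cm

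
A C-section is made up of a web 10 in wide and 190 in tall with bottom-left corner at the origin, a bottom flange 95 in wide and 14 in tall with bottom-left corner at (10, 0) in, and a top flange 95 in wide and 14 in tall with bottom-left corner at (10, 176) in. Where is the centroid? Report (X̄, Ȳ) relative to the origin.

Part | A | x̄ᵢ | ȳᵢ | A·x̄ᵢ | A·ȳᵢ
web | 1900.00 | 5.00 | 95.00 | 9500.00 | 180500.00
bottom flange | 1330.00 | 57.50 | 7.00 | 76475.00 | 9310.00
top flange | 1330.00 | 57.50 | 183.00 | 76475.00 | 243390.00
Σ | 4560.00 |  |  | 162450.00 | 433200.00
X̄ = 162450.00 / 4560.00 = 35.62 in
Ȳ = 433200.00 / 4560.00 = 95.00 in

X̄ = 35.62 in, Ȳ = 95.00 in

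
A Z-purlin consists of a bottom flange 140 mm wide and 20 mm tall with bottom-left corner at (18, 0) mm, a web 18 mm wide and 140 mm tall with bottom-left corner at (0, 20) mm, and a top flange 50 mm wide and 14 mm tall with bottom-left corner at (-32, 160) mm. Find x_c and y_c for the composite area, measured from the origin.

x_c = 43.88 mm, y_c = 61.74 mm

bottom flange: A = 140 × 20 = 2800.00, centroid at (88.00, 10.00).
web: A = 18 × 140 = 2520.00, centroid at (9.00, 90.00).
top flange: A = 50 × 14 = 700.00, centroid at (-7.00, 167.00).
ΣA = 6020.00 mm², ΣAx_c = 264180.00 mm³, ΣAy_c = 371700.00 mm³.
x_c = 264180.00/6020.00 = 43.88 mm; y_c = 371700.00/6020.00 = 61.74 mm.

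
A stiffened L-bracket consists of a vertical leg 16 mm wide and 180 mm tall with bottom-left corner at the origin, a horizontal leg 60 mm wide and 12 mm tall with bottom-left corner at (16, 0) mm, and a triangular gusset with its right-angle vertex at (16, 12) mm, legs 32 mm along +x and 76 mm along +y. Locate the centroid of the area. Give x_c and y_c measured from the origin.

x_c = 18.39 mm, y_c = 64.14 mm

vertical leg: A = 16 × 180 = 2880.00, centroid at (8.00, 90.00).
horizontal leg: A = 60 × 12 = 720.00, centroid at (46.00, 6.00).
gusset: A = ½·32·76 = 1216.00, centroid at (26.67, 37.33).
ΣA = 4816.00 mm²
ΣAx_c = (2880.00)(8.00) + (720.00)(46.00) + (1216.00)(26.67) = 88586.67 mm³
ΣAy_c = (2880.00)(90.00) + (720.00)(6.00) + (1216.00)(37.33) = 308917.33 mm³
x_c = 88586.67 / 4816.00 = 18.39 mm
y_c = 308917.33 / 4816.00 = 64.14 mm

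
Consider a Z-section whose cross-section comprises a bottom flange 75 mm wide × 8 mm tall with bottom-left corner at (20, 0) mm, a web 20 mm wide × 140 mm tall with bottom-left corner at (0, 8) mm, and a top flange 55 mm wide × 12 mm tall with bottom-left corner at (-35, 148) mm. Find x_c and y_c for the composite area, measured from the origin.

x_c = 14.17 mm, y_c = 79.42 mm

bottom flange: A = 75 × 8 = 600.00, centroid at (57.50, 4.00).
web: A = 20 × 140 = 2800.00, centroid at (10.00, 78.00).
top flange: A = 55 × 12 = 660.00, centroid at (-7.50, 154.00).
ΣA = 4060.00 mm², ΣAx_c = 57550.00 mm³, ΣAy_c = 322440.00 mm³.
x_c = 57550.00/4060.00 = 14.17 mm; y_c = 322440.00/4060.00 = 79.42 mm.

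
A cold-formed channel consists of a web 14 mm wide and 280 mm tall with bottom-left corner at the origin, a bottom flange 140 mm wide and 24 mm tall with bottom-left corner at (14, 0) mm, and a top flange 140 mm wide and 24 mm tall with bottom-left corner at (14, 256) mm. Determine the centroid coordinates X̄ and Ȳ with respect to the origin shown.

X̄ = 55.63 mm, Ȳ = 140.00 mm

web: A = 14 × 280 = 3920.00, centroid at (7.00, 140.00).
bottom flange: A = 140 × 24 = 3360.00, centroid at (84.00, 12.00).
top flange: A = 140 × 24 = 3360.00, centroid at (84.00, 268.00).
ΣA = 10640.00 mm², ΣAX̄ = 591920.00 mm³, ΣAȲ = 1489600.00 mm³.
X̄ = 591920.00/10640.00 = 55.63 mm; Ȳ = 1489600.00/10640.00 = 140.00 mm.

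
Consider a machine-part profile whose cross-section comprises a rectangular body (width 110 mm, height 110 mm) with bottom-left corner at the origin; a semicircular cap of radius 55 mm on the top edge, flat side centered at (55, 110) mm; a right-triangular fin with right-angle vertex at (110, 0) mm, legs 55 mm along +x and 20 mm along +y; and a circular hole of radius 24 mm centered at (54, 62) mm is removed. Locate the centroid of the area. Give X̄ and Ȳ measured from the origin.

X̄ = 57.70 mm, Ȳ = 76.36 mm

rectangular body: A = 110 × 110 = 12100.00, centroid at (55.00, 55.00).
semicircular top: A = ½π·55² = 4751.66, centroid at (55.00, 133.34).
triangular fin: A = ½·55·20 = 550.00, centroid at (128.33, 6.67).
hole: A = −π·24² = -1809.56, centroid at (54.00, 62.00).
ΣA = 15592.10 mm²
ΣAX̄ = (12100.00)(55.00) + (4751.66)(55.00) + (550.00)(128.33) + (-1809.56)(54.00) = 899708.47 mm³
ΣAȲ = (12100.00)(55.00) + (4751.66)(133.34) + (550.00)(6.67) + (-1809.56)(62.00) = 1190573.25 mm³
X̄ = 899708.47 / 15592.10 = 57.70 mm
Ȳ = 1190573.25 / 15592.10 = 76.36 mm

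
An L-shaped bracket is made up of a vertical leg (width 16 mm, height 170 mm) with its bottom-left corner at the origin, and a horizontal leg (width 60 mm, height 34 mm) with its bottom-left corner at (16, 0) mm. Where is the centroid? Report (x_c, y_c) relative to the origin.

x_c = 24.29 mm, y_c = 55.86 mm

Part | A | x̄ᵢ | ȳᵢ | A·x̄ᵢ | A·ȳᵢ
vertical leg | 2720.00 | 8.00 | 85.00 | 21760.00 | 231200.00
horizontal leg | 2040.00 | 46.00 | 17.00 | 93840.00 | 34680.00
Σ | 4760.00 |  |  | 115600.00 | 265880.00
x_c = 115600.00 / 4760.00 = 24.29 mm
y_c = 265880.00 / 4760.00 = 55.86 mm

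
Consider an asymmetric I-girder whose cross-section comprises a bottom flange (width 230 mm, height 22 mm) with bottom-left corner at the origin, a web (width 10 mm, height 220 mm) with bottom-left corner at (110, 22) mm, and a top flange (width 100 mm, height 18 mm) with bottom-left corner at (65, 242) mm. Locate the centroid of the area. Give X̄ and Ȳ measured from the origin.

Part | A | x̄ᵢ | ȳᵢ | A·x̄ᵢ | A·ȳᵢ
bottom flange | 5060.00 | 115.00 | 11.00 | 581900.00 | 55660.00
web | 2200.00 | 115.00 | 132.00 | 253000.00 | 290400.00
top flange | 1800.00 | 115.00 | 251.00 | 207000.00 | 451800.00
Σ | 9060.00 |  |  | 1041900.00 | 797860.00
X̄ = 1041900.00 / 9060.00 = 115.00 mm
Ȳ = 797860.00 / 9060.00 = 88.06 mm

X̄ = 115.00 mm, Ȳ = 88.06 mm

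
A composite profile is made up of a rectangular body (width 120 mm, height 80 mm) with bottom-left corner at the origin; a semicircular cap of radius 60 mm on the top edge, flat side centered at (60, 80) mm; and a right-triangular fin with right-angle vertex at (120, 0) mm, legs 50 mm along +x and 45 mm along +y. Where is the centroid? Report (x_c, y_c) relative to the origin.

rectangular body: A = 120 × 80 = 9600.00, centroid at (60.00, 40.00).
semicircular top: A = ½π·60² = 5654.87, centroid at (60.00, 105.46).
triangular fin: A = ½·50·45 = 1125.00, centroid at (136.67, 15.00).
ΣA = 16379.87 mm²
ΣAx_c = (9600.00)(60.00) + (5654.87)(60.00) + (1125.00)(136.67) = 1069042.01 mm³
ΣAy_c = (9600.00)(40.00) + (5654.87)(105.46) + (1125.00)(15.00) = 997264.34 mm³
x_c = 1069042.01 / 16379.87 = 65.27 mm
y_c = 997264.34 / 16379.87 = 60.88 mm

x_c = 65.27 mm, y_c = 60.88 mm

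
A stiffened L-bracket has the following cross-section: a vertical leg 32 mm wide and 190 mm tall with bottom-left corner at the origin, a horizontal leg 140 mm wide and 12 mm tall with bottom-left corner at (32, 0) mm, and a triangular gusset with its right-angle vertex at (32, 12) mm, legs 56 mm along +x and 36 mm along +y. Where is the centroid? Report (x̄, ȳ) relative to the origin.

x̄ = 36.46 mm, ȳ = 69.78 mm

vertical leg: A = 32 × 190 = 6080.00, centroid at (16.00, 95.00).
horizontal leg: A = 140 × 12 = 1680.00, centroid at (102.00, 6.00).
gusset: A = ½·56·36 = 1008.00, centroid at (50.67, 24.00).
ΣA = 8768.00 mm²
ΣAx̄ = (6080.00)(16.00) + (1680.00)(102.00) + (1008.00)(50.67) = 319712.00 mm³
ΣAȳ = (6080.00)(95.00) + (1680.00)(6.00) + (1008.00)(24.00) = 611872.00 mm³
x̄ = 319712.00 / 8768.00 = 36.46 mm
ȳ = 611872.00 / 8768.00 = 69.78 mm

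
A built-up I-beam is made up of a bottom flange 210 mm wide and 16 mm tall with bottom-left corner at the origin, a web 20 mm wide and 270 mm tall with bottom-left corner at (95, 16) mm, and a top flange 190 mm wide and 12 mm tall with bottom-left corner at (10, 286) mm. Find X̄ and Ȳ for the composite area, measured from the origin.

Part | A | x̄ᵢ | ȳᵢ | A·x̄ᵢ | A·ȳᵢ
bottom flange | 3360.00 | 105.00 | 8.00 | 352800.00 | 26880.00
web | 5400.00 | 105.00 | 151.00 | 567000.00 | 815400.00
top flange | 2280.00 | 105.00 | 292.00 | 239400.00 | 665760.00
Σ | 11040.00 |  |  | 1159200.00 | 1508040.00
X̄ = 1159200.00 / 11040.00 = 105.00 mm
Ȳ = 1508040.00 / 11040.00 = 136.60 mm

X̄ = 105.00 mm, Ȳ = 136.60 mm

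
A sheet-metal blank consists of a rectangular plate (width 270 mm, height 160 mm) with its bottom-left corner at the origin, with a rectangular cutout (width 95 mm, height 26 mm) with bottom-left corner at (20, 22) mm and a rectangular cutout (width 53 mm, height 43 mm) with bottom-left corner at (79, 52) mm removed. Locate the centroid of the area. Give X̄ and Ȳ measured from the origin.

Part | A | x̄ᵢ | ȳᵢ | A·x̄ᵢ | A·ȳᵢ
plate | 43200.00 | 135.00 | 80.00 | 5832000.00 | 3456000.00
hole 1 | -2470.00 | 67.50 | 35.00 | -166725.00 | -86450.00
hole 2 | -2279.00 | 105.50 | 73.50 | -240434.50 | -167506.50
Σ | 38451.00 |  |  | 5424840.50 | 3202043.50
X̄ = 5424840.50 / 38451.00 = 141.08 mm
Ȳ = 3202043.50 / 38451.00 = 83.28 mm

X̄ = 141.08 mm, Ȳ = 83.28 mm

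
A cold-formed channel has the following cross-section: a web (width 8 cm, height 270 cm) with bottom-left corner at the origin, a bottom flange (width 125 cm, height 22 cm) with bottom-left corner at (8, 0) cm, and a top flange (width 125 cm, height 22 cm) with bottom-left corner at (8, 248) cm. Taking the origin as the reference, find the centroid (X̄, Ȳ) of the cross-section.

web: A = 8 × 270 = 2160.00, centroid at (4.00, 135.00).
bottom flange: A = 125 × 22 = 2750.00, centroid at (70.50, 11.00).
top flange: A = 125 × 22 = 2750.00, centroid at (70.50, 259.00).
ΣA = 7660.00 cm²
ΣAX̄ = (2160.00)(4.00) + (2750.00)(70.50) + (2750.00)(70.50) = 396390.00 cm³
ΣAȲ = (2160.00)(135.00) + (2750.00)(11.00) + (2750.00)(259.00) = 1034100.00 cm³
X̄ = 396390.00 / 7660.00 = 51.75 cm
Ȳ = 1034100.00 / 7660.00 = 135.00 cm

X̄ = 51.75 cm, Ȳ = 135.00 cm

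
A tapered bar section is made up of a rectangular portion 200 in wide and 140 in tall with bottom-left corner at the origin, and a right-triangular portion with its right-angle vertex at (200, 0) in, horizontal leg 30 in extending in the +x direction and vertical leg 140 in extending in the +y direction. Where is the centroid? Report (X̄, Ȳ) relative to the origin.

rectangular portion: A = 200 × 140 = 28000.00, centroid at (100.00, 70.00).
triangular portion: A = ½·30·140 = 2100.00, centroid at (210.00, 46.67).
ΣA = 30100.00 in²
ΣAX̄ = (28000.00)(100.00) + (2100.00)(210.00) = 3241000.00 in³
ΣAȲ = (28000.00)(70.00) + (2100.00)(46.67) = 2058000.00 in³
X̄ = 3241000.00 / 30100.00 = 107.67 in
Ȳ = 2058000.00 / 30100.00 = 68.37 in

X̄ = 107.67 in, Ȳ = 68.37 in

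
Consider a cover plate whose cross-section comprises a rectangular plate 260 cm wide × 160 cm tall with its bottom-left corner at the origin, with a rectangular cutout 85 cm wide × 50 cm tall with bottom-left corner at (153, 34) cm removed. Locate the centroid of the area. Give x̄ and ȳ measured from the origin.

Part | A | x̄ᵢ | ȳᵢ | A·x̄ᵢ | A·ȳᵢ
plate | 41600.00 | 130.00 | 80.00 | 5408000.00 | 3328000.00
hole | -4250.00 | 195.50 | 59.00 | -830875.00 | -250750.00
Σ | 37350.00 |  |  | 4577125.00 | 3077250.00
x̄ = 4577125.00 / 37350.00 = 122.55 cm
ȳ = 3077250.00 / 37350.00 = 82.39 cm

x̄ = 122.55 cm, ȳ = 82.39 cm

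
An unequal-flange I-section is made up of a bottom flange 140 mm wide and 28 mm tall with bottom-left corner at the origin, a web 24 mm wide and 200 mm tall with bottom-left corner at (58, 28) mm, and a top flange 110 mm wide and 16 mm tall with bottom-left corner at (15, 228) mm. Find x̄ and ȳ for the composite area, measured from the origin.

Part | A | x̄ᵢ | ȳᵢ | A·x̄ᵢ | A·ȳᵢ
bottom flange | 3920.00 | 70.00 | 14.00 | 274400.00 | 54880.00
web | 4800.00 | 70.00 | 128.00 | 336000.00 | 614400.00
top flange | 1760.00 | 70.00 | 236.00 | 123200.00 | 415360.00
Σ | 10480.00 |  |  | 733600.00 | 1084640.00
x̄ = 733600.00 / 10480.00 = 70.00 mm
ȳ = 1084640.00 / 10480.00 = 103.50 mm

x̄ = 70.00 mm, ȳ = 103.50 mm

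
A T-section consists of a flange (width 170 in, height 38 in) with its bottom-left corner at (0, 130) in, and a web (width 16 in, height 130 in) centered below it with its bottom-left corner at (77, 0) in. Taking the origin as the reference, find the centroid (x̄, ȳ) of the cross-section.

Part | A | x̄ᵢ | ȳᵢ | A·x̄ᵢ | A·ȳᵢ
web | 2080.00 | 85.00 | 65.00 | 176800.00 | 135200.00
flange | 6460.00 | 85.00 | 149.00 | 549100.00 | 962540.00
Σ | 8540.00 |  |  | 725900.00 | 1097740.00
x̄ = 725900.00 / 8540.00 = 85.00 in
ȳ = 1097740.00 / 8540.00 = 128.54 in

x̄ = 85.00 in, ȳ = 128.54 in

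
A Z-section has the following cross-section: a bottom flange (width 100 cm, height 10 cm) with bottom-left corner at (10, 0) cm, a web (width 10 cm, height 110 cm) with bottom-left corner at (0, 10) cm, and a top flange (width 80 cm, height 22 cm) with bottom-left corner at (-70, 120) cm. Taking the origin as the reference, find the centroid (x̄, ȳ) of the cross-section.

Part | A | x̄ᵢ | ȳᵢ | A·x̄ᵢ | A·ȳᵢ
bottom flange | 1000.00 | 60.00 | 5.00 | 60000.00 | 5000.00
web | 1100.00 | 5.00 | 65.00 | 5500.00 | 71500.00
top flange | 1760.00 | -30.00 | 131.00 | -52800.00 | 230560.00
Σ | 3860.00 |  |  | 12700.00 | 307060.00
x̄ = 12700.00 / 3860.00 = 3.29 cm
ȳ = 307060.00 / 3860.00 = 79.55 cm

x̄ = 3.29 cm, ȳ = 79.55 cm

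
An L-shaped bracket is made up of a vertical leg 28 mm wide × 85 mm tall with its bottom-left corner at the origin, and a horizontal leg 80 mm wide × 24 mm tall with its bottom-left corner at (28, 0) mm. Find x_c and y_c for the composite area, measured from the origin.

x_c = 38.11 mm, y_c = 28.88 mm

vertical leg: A = 28 × 85 = 2380.00, centroid at (14.00, 42.50).
horizontal leg: A = 80 × 24 = 1920.00, centroid at (68.00, 12.00).
ΣA = 4300.00 mm²
ΣAx_c = (2380.00)(14.00) + (1920.00)(68.00) = 163880.00 mm³
ΣAy_c = (2380.00)(42.50) + (1920.00)(12.00) = 124190.00 mm³
x_c = 163880.00 / 4300.00 = 38.11 mm
y_c = 124190.00 / 4300.00 = 28.88 mm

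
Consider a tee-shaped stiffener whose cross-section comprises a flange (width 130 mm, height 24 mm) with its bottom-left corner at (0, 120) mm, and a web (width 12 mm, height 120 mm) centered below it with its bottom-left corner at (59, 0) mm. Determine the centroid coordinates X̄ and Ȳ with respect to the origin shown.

web: A = 12 × 120 = 1440.00, centroid at (65.00, 60.00).
flange: A = 130 × 24 = 3120.00, centroid at (65.00, 132.00).
ΣA = 4560.00 mm²
ΣAX̄ = (1440.00)(65.00) + (3120.00)(65.00) = 296400.00 mm³
ΣAȲ = (1440.00)(60.00) + (3120.00)(132.00) = 498240.00 mm³
X̄ = 296400.00 / 4560.00 = 65.00 mm
Ȳ = 498240.00 / 4560.00 = 109.26 mm

X̄ = 65.00 mm, Ȳ = 109.26 mm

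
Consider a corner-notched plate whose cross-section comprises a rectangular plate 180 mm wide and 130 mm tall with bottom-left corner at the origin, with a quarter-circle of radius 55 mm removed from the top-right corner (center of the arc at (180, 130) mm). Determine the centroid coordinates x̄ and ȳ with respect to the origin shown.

x̄ = 82.47 mm, ȳ = 60.29 mm

Part | A | x̄ᵢ | ȳᵢ | A·x̄ᵢ | A·ȳᵢ
plate | 23400.00 | 90.00 | 65.00 | 2106000.00 | 1521000.00
removed quarter-circle | -2375.83 | 156.66 | 106.66 | -372190.97 | -253399.49
Σ | 21024.17 |  |  | 1733809.03 | 1267600.51
x̄ = 1733809.03 / 21024.17 = 82.47 mm
ȳ = 1267600.51 / 21024.17 = 60.29 mm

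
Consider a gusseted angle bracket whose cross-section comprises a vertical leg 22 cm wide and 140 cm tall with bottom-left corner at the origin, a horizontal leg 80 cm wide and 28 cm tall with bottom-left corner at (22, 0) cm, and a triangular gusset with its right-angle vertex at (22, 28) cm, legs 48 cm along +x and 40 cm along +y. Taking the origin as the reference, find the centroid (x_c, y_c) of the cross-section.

x_c = 33.32 cm, y_c = 45.64 cm

vertical leg: A = 22 × 140 = 3080.00, centroid at (11.00, 70.00).
horizontal leg: A = 80 × 28 = 2240.00, centroid at (62.00, 14.00).
gusset: A = ½·48·40 = 960.00, centroid at (38.00, 41.33).
ΣA = 6280.00 cm², ΣAx_c = 209240.00 cm³, ΣAy_c = 286640.00 cm³.
x_c = 209240.00/6280.00 = 33.32 cm; y_c = 286640.00/6280.00 = 45.64 cm.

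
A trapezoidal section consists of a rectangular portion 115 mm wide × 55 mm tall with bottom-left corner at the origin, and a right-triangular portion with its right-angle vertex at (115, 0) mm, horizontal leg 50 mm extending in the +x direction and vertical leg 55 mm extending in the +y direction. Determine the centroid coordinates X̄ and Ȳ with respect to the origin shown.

X̄ = 70.74 mm, Ȳ = 25.86 mm

rectangular portion: A = 115 × 55 = 6325.00, centroid at (57.50, 27.50).
triangular portion: A = ½·50·55 = 1375.00, centroid at (131.67, 18.33).
ΣA = 7700.00 mm², ΣAX̄ = 544729.17 mm³, ΣAȲ = 199145.83 mm³.
X̄ = 544729.17/7700.00 = 70.74 mm; Ȳ = 199145.83/7700.00 = 25.86 mm.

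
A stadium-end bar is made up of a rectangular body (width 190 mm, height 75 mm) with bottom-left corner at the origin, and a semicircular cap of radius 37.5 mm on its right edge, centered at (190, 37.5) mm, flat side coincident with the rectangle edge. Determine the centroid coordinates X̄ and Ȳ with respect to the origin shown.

X̄ = 109.89 mm, Ȳ = 37.50 mm

rectangular body: A = 190 × 75 = 14250.00, centroid at (95.00, 37.50).
semicircular end: A = ½π·37.5² = 2208.93, centroid at (205.92, 37.50).
ΣA = 16458.93 mm²
ΣAX̄ = (14250.00)(95.00) + (2208.93)(205.92) = 1808603.39 mm³
ΣAȲ = (14250.00)(37.50) + (2208.93)(37.50) = 617209.96 mm³
X̄ = 1808603.39 / 16458.93 = 109.89 mm
Ȳ = 617209.96 / 16458.93 = 37.50 mm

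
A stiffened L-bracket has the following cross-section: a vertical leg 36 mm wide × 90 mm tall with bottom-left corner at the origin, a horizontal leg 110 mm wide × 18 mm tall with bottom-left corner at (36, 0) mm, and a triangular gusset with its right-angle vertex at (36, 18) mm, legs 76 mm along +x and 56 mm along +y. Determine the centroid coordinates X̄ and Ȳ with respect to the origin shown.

X̄ = 50.22 mm, Ȳ = 32.89 mm

vertical leg: A = 36 × 90 = 3240.00, centroid at (18.00, 45.00).
horizontal leg: A = 110 × 18 = 1980.00, centroid at (91.00, 9.00).
gusset: A = ½·76·56 = 2128.00, centroid at (61.33, 36.67).
ΣA = 7348.00 mm², ΣAX̄ = 369017.33 mm³, ΣAȲ = 241646.67 mm³.
X̄ = 369017.33/7348.00 = 50.22 mm; Ȳ = 241646.67/7348.00 = 32.89 mm.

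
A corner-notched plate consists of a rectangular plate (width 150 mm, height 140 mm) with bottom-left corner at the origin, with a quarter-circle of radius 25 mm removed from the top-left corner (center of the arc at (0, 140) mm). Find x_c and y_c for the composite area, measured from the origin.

x_c = 76.54 mm, y_c = 68.58 mm

plate: A = 150 × 140 = 21000.00, centroid at (75.00, 70.00).
removed quarter-circle: A = −¼π·25² = -490.87, centroid at (10.61, 129.39).
ΣA = 20509.13 mm²
ΣAx_c = (21000.00)(75.00) + (-490.87)(10.61) = 1569791.67 mm³
ΣAy_c = (21000.00)(70.00) + (-490.87)(129.39) = 1406485.99 mm³
x_c = 1569791.67 / 20509.13 = 76.54 mm
y_c = 1406485.99 / 20509.13 = 68.58 mm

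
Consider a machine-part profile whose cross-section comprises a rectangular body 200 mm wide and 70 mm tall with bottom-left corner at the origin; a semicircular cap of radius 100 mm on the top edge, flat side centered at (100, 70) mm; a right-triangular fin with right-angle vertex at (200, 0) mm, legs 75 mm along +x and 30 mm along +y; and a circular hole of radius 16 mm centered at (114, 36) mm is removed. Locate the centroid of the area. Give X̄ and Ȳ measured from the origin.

X̄ = 104.31 mm, Ȳ = 74.55 mm

rectangular body: A = 200 × 70 = 14000.00, centroid at (100.00, 35.00).
semicircular top: A = ½π·100² = 15707.96, centroid at (100.00, 112.44).
triangular fin: A = ½·75·30 = 1125.00, centroid at (225.00, 10.00).
hole: A = −π·16² = -804.25, centroid at (114.00, 36.00).
ΣA = 30028.72 mm²
ΣAX̄ = (14000.00)(100.00) + (15707.96)(100.00) + (1125.00)(225.00) + (-804.25)(114.00) = 3132237.09 mm³
ΣAȲ = (14000.00)(35.00) + (15707.96)(112.44) + (1125.00)(10.00) + (-804.25)(36.00) = 2238521.18 mm³
X̄ = 3132237.09 / 30028.72 = 104.31 mm
Ȳ = 2238521.18 / 30028.72 = 74.55 mm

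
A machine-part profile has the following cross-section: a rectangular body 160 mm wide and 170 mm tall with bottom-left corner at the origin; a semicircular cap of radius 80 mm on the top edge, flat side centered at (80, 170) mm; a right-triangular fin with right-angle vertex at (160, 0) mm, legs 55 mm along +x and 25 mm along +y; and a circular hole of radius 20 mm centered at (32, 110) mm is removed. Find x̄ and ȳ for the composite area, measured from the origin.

rectangular body: A = 160 × 170 = 27200.00, centroid at (80.00, 85.00).
semicircular top: A = ½π·80² = 10053.10, centroid at (80.00, 203.95).
triangular fin: A = ½·55·25 = 687.50, centroid at (178.33, 8.33).
hole: A = −π·20² = -1256.64, centroid at (32.00, 110.00).
ΣA = 36683.96 mm²
ΣAx̄ = (27200.00)(80.00) + (10053.10)(80.00) + (687.50)(178.33) + (-1256.64)(32.00) = 3062639.50 mm³
ΣAȳ = (27200.00)(85.00) + (10053.10)(203.95) + (687.50)(8.33) + (-1256.64)(110.00) = 4229858.83 mm³
x̄ = 3062639.50 / 36683.96 = 83.49 mm
ȳ = 4229858.83 / 36683.96 = 115.31 mm

x̄ = 83.49 mm, ȳ = 115.31 mm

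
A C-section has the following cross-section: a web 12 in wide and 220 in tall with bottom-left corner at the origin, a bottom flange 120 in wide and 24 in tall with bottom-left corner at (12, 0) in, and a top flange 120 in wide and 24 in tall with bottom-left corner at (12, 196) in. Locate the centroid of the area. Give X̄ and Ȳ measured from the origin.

web: A = 12 × 220 = 2640.00, centroid at (6.00, 110.00).
bottom flange: A = 120 × 24 = 2880.00, centroid at (72.00, 12.00).
top flange: A = 120 × 24 = 2880.00, centroid at (72.00, 208.00).
ΣA = 8400.00 in²
ΣAX̄ = (2640.00)(6.00) + (2880.00)(72.00) + (2880.00)(72.00) = 430560.00 in³
ΣAȲ = (2640.00)(110.00) + (2880.00)(12.00) + (2880.00)(208.00) = 924000.00 in³
X̄ = 430560.00 / 8400.00 = 51.26 in
Ȳ = 924000.00 / 8400.00 = 110.00 in

X̄ = 51.26 in, Ȳ = 110.00 in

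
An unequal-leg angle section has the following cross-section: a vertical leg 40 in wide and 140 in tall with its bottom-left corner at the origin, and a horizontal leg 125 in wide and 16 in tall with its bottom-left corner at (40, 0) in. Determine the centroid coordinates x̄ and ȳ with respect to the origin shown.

x̄ = 41.71 in, ȳ = 53.68 in

vertical leg: A = 40 × 140 = 5600.00, centroid at (20.00, 70.00).
horizontal leg: A = 125 × 16 = 2000.00, centroid at (102.50, 8.00).
ΣA = 7600.00 in²
ΣAx̄ = (5600.00)(20.00) + (2000.00)(102.50) = 317000.00 in³
ΣAȳ = (5600.00)(70.00) + (2000.00)(8.00) = 408000.00 in³
x̄ = 317000.00 / 7600.00 = 41.71 in
ȳ = 408000.00 / 7600.00 = 53.68 in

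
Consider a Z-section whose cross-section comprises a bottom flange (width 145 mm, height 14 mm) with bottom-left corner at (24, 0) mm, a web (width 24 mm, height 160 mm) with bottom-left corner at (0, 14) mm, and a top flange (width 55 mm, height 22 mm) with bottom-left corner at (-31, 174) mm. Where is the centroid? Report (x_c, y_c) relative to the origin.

x_c = 33.58 mm, y_c = 84.61 mm

Part | A | x̄ᵢ | ȳᵢ | A·x̄ᵢ | A·ȳᵢ
bottom flange | 2030.00 | 96.50 | 7.00 | 195895.00 | 14210.00
web | 3840.00 | 12.00 | 94.00 | 46080.00 | 360960.00
top flange | 1210.00 | -3.50 | 185.00 | -4235.00 | 223850.00
Σ | 7080.00 |  |  | 237740.00 | 599020.00
x_c = 237740.00 / 7080.00 = 33.58 mm
y_c = 599020.00 / 7080.00 = 84.61 mm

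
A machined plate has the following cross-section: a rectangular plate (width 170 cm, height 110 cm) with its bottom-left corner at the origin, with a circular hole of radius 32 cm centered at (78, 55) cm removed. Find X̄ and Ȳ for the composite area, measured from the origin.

X̄ = 86.45 cm, Ȳ = 55.00 cm

plate: A = 170 × 110 = 18700.00, centroid at (85.00, 55.00).
hole: A = −π·32² = -3216.99, centroid at (78.00, 55.00).
ΣA = 15483.01 cm²
ΣAX̄ = (18700.00)(85.00) + (-3216.99)(78.00) = 1338574.71 cm³
ΣAȲ = (18700.00)(55.00) + (-3216.99)(55.00) = 851565.50 cm³
X̄ = 1338574.71 / 15483.01 = 86.45 cm
Ȳ = 851565.50 / 15483.01 = 55.00 cm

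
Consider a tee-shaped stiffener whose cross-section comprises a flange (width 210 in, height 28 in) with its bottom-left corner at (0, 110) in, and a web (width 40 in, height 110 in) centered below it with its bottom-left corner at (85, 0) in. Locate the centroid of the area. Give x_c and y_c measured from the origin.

web: A = 40 × 110 = 4400.00, centroid at (105.00, 55.00).
flange: A = 210 × 28 = 5880.00, centroid at (105.00, 124.00).
ΣA = 10280.00 in², ΣAx_c = 1079400.00 in³, ΣAy_c = 971120.00 in³.
x_c = 1079400.00/10280.00 = 105.00 in; y_c = 971120.00/10280.00 = 94.47 in.

x_c = 105.00 in, y_c = 94.47 in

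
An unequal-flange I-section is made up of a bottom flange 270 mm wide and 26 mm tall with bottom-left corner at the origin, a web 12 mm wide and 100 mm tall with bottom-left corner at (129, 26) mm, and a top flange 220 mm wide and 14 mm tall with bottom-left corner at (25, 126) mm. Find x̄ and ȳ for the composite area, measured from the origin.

x̄ = 135.00 mm, ȳ = 52.40 mm

Part | A | x̄ᵢ | ȳᵢ | A·x̄ᵢ | A·ȳᵢ
bottom flange | 7020.00 | 135.00 | 13.00 | 947700.00 | 91260.00
web | 1200.00 | 135.00 | 76.00 | 162000.00 | 91200.00
top flange | 3080.00 | 135.00 | 133.00 | 415800.00 | 409640.00
Σ | 11300.00 |  |  | 1525500.00 | 592100.00
x̄ = 1525500.00 / 11300.00 = 135.00 mm
ȳ = 592100.00 / 11300.00 = 52.40 mm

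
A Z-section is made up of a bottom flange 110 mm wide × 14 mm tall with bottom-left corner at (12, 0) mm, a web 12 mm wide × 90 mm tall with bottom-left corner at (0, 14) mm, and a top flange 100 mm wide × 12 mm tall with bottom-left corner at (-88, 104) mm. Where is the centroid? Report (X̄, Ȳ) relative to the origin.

bottom flange: A = 110 × 14 = 1540.00, centroid at (67.00, 7.00).
web: A = 12 × 90 = 1080.00, centroid at (6.00, 59.00).
top flange: A = 100 × 12 = 1200.00, centroid at (-38.00, 110.00).
ΣA = 3820.00 mm²
ΣAX̄ = (1540.00)(67.00) + (1080.00)(6.00) + (1200.00)(-38.00) = 64060.00 mm³
ΣAȲ = (1540.00)(7.00) + (1080.00)(59.00) + (1200.00)(110.00) = 206500.00 mm³
X̄ = 64060.00 / 3820.00 = 16.77 mm
Ȳ = 206500.00 / 3820.00 = 54.06 mm

X̄ = 16.77 mm, Ȳ = 54.06 mm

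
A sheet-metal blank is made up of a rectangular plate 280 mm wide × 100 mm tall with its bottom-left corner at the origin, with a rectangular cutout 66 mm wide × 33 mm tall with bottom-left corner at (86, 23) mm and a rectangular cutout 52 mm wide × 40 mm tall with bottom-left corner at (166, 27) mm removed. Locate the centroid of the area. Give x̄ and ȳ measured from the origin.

x̄ = 137.37 mm, ȳ = 51.23 mm

plate: A = 280 × 100 = 28000.00, centroid at (140.00, 50.00).
hole 1: A = −(66 × 33) = -2178.00, centroid at (119.00, 39.50).
hole 2: A = −(52 × 40) = -2080.00, centroid at (192.00, 47.00).
ΣA = 23742.00 mm², ΣAx̄ = 3261458.00 mm³, ΣAȳ = 1216209.00 mm³.
x̄ = 3261458.00/23742.00 = 137.37 mm; ȳ = 1216209.00/23742.00 = 51.23 mm.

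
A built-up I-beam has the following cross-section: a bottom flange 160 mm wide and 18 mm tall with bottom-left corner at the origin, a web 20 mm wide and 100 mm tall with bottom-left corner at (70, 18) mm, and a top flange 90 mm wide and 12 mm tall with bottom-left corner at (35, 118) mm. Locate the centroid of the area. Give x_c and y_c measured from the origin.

bottom flange: A = 160 × 18 = 2880.00, centroid at (80.00, 9.00).
web: A = 20 × 100 = 2000.00, centroid at (80.00, 68.00).
top flange: A = 90 × 12 = 1080.00, centroid at (80.00, 124.00).
ΣA = 5960.00 mm²
ΣAx_c = (2880.00)(80.00) + (2000.00)(80.00) + (1080.00)(80.00) = 476800.00 mm³
ΣAy_c = (2880.00)(9.00) + (2000.00)(68.00) + (1080.00)(124.00) = 295840.00 mm³
x_c = 476800.00 / 5960.00 = 80.00 mm
y_c = 295840.00 / 5960.00 = 49.64 mm

x_c = 80.00 mm, y_c = 49.64 mm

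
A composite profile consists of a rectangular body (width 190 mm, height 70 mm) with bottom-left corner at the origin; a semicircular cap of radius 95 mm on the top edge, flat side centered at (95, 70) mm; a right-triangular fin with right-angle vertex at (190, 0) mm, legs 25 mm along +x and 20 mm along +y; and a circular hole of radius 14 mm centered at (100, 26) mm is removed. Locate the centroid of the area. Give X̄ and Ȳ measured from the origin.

Part | A | x̄ᵢ | ȳᵢ | A·x̄ᵢ | A·ȳᵢ
rectangular body | 13300.00 | 95.00 | 35.00 | 1263500.00 | 465500.00
semicircular top | 14176.44 | 95.00 | 110.32 | 1346761.50 | 1563933.91
triangular fin | 250.00 | 198.33 | 6.67 | 49583.33 | 1666.67
hole | -615.75 | 100.00 | 26.00 | -61575.22 | -16009.56
Σ | 27110.68 |  |  | 2598269.62 | 2015091.02
X̄ = 2598269.62 / 27110.68 = 95.84 mm
Ȳ = 2015091.02 / 27110.68 = 74.33 mm

X̄ = 95.84 mm, Ȳ = 74.33 mm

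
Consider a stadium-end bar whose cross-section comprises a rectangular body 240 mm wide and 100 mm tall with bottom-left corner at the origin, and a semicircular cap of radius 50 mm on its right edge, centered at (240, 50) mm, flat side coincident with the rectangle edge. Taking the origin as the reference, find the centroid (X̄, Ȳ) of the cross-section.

X̄ = 139.86 mm, Ȳ = 50.00 mm

Part | A | x̄ᵢ | ȳᵢ | A·x̄ᵢ | A·ȳᵢ
rectangular body | 24000.00 | 120.00 | 50.00 | 2880000.00 | 1200000.00
semicircular end | 3926.99 | 261.22 | 50.00 | 1025811.13 | 196349.54
Σ | 27926.99 |  |  | 3905811.13 | 1396349.54
X̄ = 3905811.13 / 27926.99 = 139.86 mm
Ȳ = 1396349.54 / 27926.99 = 50.00 mm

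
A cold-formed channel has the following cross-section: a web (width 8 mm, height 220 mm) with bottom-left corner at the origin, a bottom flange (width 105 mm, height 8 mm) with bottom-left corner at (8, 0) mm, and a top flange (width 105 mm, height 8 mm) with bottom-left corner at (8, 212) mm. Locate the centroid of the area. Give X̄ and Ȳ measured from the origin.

web: A = 8 × 220 = 1760.00, centroid at (4.00, 110.00).
bottom flange: A = 105 × 8 = 840.00, centroid at (60.50, 4.00).
top flange: A = 105 × 8 = 840.00, centroid at (60.50, 216.00).
ΣA = 3440.00 mm²
ΣAX̄ = (1760.00)(4.00) + (840.00)(60.50) + (840.00)(60.50) = 108680.00 mm³
ΣAȲ = (1760.00)(110.00) + (840.00)(4.00) + (840.00)(216.00) = 378400.00 mm³
X̄ = 108680.00 / 3440.00 = 31.59 mm
Ȳ = 378400.00 / 3440.00 = 110.00 mm

X̄ = 31.59 mm, Ȳ = 110.00 mm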